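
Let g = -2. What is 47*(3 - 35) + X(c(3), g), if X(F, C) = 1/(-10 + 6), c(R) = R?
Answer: -6017/4 ≈ -1504.3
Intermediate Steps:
X(F, C) = -¼ (X(F, C) = 1/(-4) = -¼)
47*(3 - 35) + X(c(3), g) = 47*(3 - 35) - ¼ = 47*(-32) - ¼ = -1504 - ¼ = -6017/4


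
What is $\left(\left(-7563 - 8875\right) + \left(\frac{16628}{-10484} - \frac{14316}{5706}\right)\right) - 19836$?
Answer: $- \frac{90425727467}{2492571} \approx -36278.0$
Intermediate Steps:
$\left(\left(-7563 - 8875\right) + \left(\frac{16628}{-10484} - \frac{14316}{5706}\right)\right) - 19836 = \left(-16438 + \left(16628 \left(- \frac{1}{10484}\right) - \frac{2386}{951}\right)\right) - 19836 = \left(-16438 - \frac{10207013}{2492571}\right) - 19836 = - \frac{40983089111}{2492571} - 19836 = - \frac{90425727467}{2492571}$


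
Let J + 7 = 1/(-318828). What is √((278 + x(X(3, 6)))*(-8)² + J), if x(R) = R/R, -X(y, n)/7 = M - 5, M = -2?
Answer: 7*√348413937/978 ≈ 133.60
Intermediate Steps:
X(y, n) = 49 (X(y, n) = -7*(-2 - 5) = -7*(-7) = 49)
J = -2231797/318828 (J = -7 + 1/(-318828) = -7 - 1/318828 = -2231797/318828 ≈ -7.0000)
x(R) = 1
√((278 + x(X(3, 6)))*(-8)² + J) = √((278 + 1)*(-8)² - 2231797/318828) = √(279*64 - 2231797/318828) = √(17856 - 2231797/318828) = √(5690760971/318828) = 7*√348413937/978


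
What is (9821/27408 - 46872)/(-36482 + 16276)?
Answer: 1284657955/553806048 ≈ 2.3197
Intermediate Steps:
(9821/27408 - 46872)/(-36482 + 16276) = (9821*(1/27408) - 46872)/(-20206) = (9821/27408 - 46872)*(-1/20206) = -1284657955/27408*(-1/20206) = 1284657955/553806048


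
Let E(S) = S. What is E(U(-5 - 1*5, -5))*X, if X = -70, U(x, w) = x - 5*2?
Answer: 1400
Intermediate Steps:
U(x, w) = -10 + x (U(x, w) = x - 10 = -10 + x)
E(U(-5 - 1*5, -5))*X = (-10 + (-5 - 1*5))*(-70) = (-10 + (-5 - 5))*(-70) = (-10 - 10)*(-70) = -20*(-70) = 1400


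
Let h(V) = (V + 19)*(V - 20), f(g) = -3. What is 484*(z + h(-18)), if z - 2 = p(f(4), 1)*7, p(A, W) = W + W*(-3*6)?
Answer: -75020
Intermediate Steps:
h(V) = (-20 + V)*(19 + V) (h(V) = (19 + V)*(-20 + V) = (-20 + V)*(19 + V))
p(A, W) = -17*W (p(A, W) = W + W*(-18) = W - 18*W = -17*W)
z = -117 (z = 2 - 17*1*7 = 2 - 17*7 = 2 - 119 = -117)
484*(z + h(-18)) = 484*(-117 + (-380 + (-18)² - 1*(-18))) = 484*(-117 + (-380 + 324 + 18)) = 484*(-117 - 38) = 484*(-155) = -75020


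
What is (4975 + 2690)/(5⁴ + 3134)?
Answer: 365/179 ≈ 2.0391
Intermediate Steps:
(4975 + 2690)/(5⁴ + 3134) = 7665/(625 + 3134) = 7665/3759 = 7665*(1/3759) = 365/179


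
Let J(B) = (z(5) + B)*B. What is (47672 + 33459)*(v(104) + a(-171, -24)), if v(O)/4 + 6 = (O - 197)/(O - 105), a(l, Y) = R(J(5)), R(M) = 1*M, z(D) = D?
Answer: 32290138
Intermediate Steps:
J(B) = B*(5 + B) (J(B) = (5 + B)*B = B*(5 + B))
R(M) = M
a(l, Y) = 50 (a(l, Y) = 5*(5 + 5) = 5*10 = 50)
v(O) = -24 + 4*(-197 + O)/(-105 + O) (v(O) = -24 + 4*((O - 197)/(O - 105)) = -24 + 4*((-197 + O)/(-105 + O)) = -24 + 4*(-197 + O)/(-105 + O))
(47672 + 33459)*(v(104) + a(-171, -24)) = (47672 + 33459)*(4*(433 - 5*104)/(-105 + 104) + 50) = 81131*(4*(433 - 520)/(-1) + 50) = 81131*(4*(-1)*(-87) + 50) = 81131*(348 + 50) = 81131*398 = 32290138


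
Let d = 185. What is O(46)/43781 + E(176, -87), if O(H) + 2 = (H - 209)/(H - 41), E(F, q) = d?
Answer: 40497252/218905 ≈ 185.00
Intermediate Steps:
E(F, q) = 185
O(H) = -2 + (-209 + H)/(-41 + H) (O(H) = -2 + (H - 209)/(H - 41) = -2 + (-209 + H)/(-41 + H))
O(46)/43781 + E(176, -87) = ((-127 - 1*46)/(-41 + 46))/43781 + 185 = ((-127 - 46)/5)*(1/43781) + 185 = ((⅕)*(-173))*(1/43781) + 185 = -173/5*1/43781 + 185 = -173/218905 + 185 = 40497252/218905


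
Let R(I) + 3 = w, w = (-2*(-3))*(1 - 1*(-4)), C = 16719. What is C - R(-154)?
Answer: 16692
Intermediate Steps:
w = 30 (w = 6*(1 + 4) = 6*5 = 30)
R(I) = 27 (R(I) = -3 + 30 = 27)
C - R(-154) = 16719 - 1*27 = 16719 - 27 = 16692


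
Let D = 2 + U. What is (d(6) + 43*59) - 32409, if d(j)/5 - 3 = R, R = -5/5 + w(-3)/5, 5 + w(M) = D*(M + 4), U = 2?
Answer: -29863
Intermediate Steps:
D = 4 (D = 2 + 2 = 4)
w(M) = 11 + 4*M (w(M) = -5 + 4*(M + 4) = -5 + 4*(4 + M) = -5 + (16 + 4*M) = 11 + 4*M)
R = -6/5 (R = -5/5 + (11 + 4*(-3))/5 = -5*1/5 + (11 - 12)*(1/5) = -1 - 1*1/5 = -1 - 1/5 = -6/5 ≈ -1.2000)
d(j) = 9 (d(j) = 15 + 5*(-6/5) = 15 - 6 = 9)
(d(6) + 43*59) - 32409 = (9 + 43*59) - 32409 = (9 + 2537) - 32409 = 2546 - 32409 = -29863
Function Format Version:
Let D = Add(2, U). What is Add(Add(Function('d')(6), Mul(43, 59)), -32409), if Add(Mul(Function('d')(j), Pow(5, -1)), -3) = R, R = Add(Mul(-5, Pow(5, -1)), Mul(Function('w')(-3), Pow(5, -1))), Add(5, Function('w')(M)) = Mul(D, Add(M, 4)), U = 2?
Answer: -29863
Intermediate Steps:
D = 4 (D = Add(2, 2) = 4)
Function('w')(M) = Add(11, Mul(4, M)) (Function('w')(M) = Add(-5, Mul(4, Add(M, 4))) = Add(-5, Mul(4, Add(4, M))) = Add(-5, Add(16, Mul(4, M))) = Add(11, Mul(4, M)))
R = Rational(-6, 5) (R = Add(Mul(-5, Pow(5, -1)), Mul(Add(11, Mul(4, -3)), Pow(5, -1))) = Add(Mul(-5, Rational(1, 5)), Mul(Add(11, -12), Rational(1, 5))) = Add(-1, Mul(-1, Rational(1, 5))) = Add(-1, Rational(-1, 5)) = Rational(-6, 5) ≈ -1.2000)
Function('d')(j) = 9 (Function('d')(j) = Add(15, Mul(5, Rational(-6, 5))) = Add(15, -6) = 9)
Add(Add(Function('d')(6), Mul(43, 59)), -32409) = Add(Add(9, Mul(43, 59)), -32409) = Add(Add(9, 2537), -32409) = Add(2546, -32409) = -29863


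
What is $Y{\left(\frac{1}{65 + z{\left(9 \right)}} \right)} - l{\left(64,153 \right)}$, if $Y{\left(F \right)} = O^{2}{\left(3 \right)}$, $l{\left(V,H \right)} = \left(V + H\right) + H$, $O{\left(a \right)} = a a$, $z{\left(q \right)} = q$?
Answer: $-289$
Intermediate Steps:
$O{\left(a \right)} = a^{2}$
$l{\left(V,H \right)} = V + 2 H$ ($l{\left(V,H \right)} = \left(H + V\right) + H = V + 2 H$)
$Y{\left(F \right)} = 81$ ($Y{\left(F \right)} = \left(3^{2}\right)^{2} = 9^{2} = 81$)
$Y{\left(\frac{1}{65 + z{\left(9 \right)}} \right)} - l{\left(64,153 \right)} = 81 - \left(64 + 2 \cdot 153\right) = 81 - \left(64 + 306\right) = 81 - 370 = -289$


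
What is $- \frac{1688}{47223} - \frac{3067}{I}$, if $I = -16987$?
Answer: $\frac{116158885}{802177101} \approx 0.1448$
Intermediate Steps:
$- \frac{1688}{47223} - \frac{3067}{I} = - \frac{1688}{47223} - \frac{3067}{-16987} = \left(-1688\right) \frac{1}{47223} - - \frac{3067}{16987} = - \frac{1688}{47223} + \frac{3067}{16987} = \frac{116158885}{802177101}$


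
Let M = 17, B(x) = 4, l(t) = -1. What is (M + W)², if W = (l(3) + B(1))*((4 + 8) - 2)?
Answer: 2209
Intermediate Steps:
W = 30 (W = (-1 + 4)*((4 + 8) - 2) = 3*(12 - 2) = 3*10 = 30)
(M + W)² = (17 + 30)² = 47² = 2209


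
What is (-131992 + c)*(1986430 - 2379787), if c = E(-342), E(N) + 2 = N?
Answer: 52055291952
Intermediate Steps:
E(N) = -2 + N
c = -344 (c = -2 - 342 = -344)
(-131992 + c)*(1986430 - 2379787) = (-131992 - 344)*(1986430 - 2379787) = -132336*(-393357) = 52055291952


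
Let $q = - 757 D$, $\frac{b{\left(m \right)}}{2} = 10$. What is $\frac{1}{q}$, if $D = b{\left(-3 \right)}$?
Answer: $- \frac{1}{15140} \approx -6.605 \cdot 10^{-5}$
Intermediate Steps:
$b{\left(m \right)} = 20$ ($b{\left(m \right)} = 2 \cdot 10 = 20$)
$D = 20$
$q = -15140$ ($q = \left(-757\right) 20 = -15140$)
$\frac{1}{q} = \frac{1}{-15140} = - \frac{1}{15140}$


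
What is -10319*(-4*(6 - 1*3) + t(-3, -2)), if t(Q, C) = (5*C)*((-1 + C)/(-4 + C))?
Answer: 175423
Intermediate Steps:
t(Q, C) = 5*C*(-1 + C)/(-4 + C) (t(Q, C) = (5*C)*((-1 + C)/(-4 + C)) = 5*C*(-1 + C)/(-4 + C))
-10319*(-4*(6 - 1*3) + t(-3, -2)) = -10319*(-4*(6 - 1*3) + 5*(-2)*(-1 - 2)/(-4 - 2)) = -10319*(-4*(6 - 3) + 5*(-2)*(-3)/(-6)) = -10319*(-4*3 + 5*(-2)*(-⅙)*(-3)) = -10319*(-12 - 5) = -10319*(-17) = 175423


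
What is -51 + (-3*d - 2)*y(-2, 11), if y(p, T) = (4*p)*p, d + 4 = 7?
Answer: -227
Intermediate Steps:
d = 3 (d = -4 + 7 = 3)
y(p, T) = 4*p²
-51 + (-3*d - 2)*y(-2, 11) = -51 + (-3*3 - 2)*(4*(-2)²) = -51 + (-9 - 2)*(4*4) = -51 - 11*16 = -51 - 176 = -227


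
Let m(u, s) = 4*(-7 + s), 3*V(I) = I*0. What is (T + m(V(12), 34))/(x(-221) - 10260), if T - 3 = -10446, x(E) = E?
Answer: 10335/10481 ≈ 0.98607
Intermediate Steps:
V(I) = 0 (V(I) = (I*0)/3 = (1/3)*0 = 0)
T = -10443 (T = 3 - 10446 = -10443)
m(u, s) = -28 + 4*s
(T + m(V(12), 34))/(x(-221) - 10260) = (-10443 + (-28 + 4*34))/(-221 - 10260) = (-10443 + (-28 + 136))/(-10481) = (-10443 + 108)*(-1/10481) = -10335*(-1/10481) = 10335/10481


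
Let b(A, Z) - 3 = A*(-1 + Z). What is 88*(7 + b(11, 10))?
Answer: 9592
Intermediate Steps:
b(A, Z) = 3 + A*(-1 + Z)
88*(7 + b(11, 10)) = 88*(7 + (3 - 1*11 + 11*10)) = 88*(7 + (3 - 11 + 110)) = 88*(7 + 102) = 88*109 = 9592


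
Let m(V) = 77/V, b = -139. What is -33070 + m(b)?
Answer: -4596807/139 ≈ -33071.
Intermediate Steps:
-33070 + m(b) = -33070 + 77/(-139) = -33070 + 77*(-1/139) = -33070 - 77/139 = -4596807/139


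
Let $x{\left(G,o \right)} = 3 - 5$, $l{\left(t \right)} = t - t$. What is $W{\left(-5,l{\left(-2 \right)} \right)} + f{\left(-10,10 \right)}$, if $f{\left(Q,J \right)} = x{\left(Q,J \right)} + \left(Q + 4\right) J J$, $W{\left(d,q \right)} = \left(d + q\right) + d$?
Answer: $-612$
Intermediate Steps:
$l{\left(t \right)} = 0$
$x{\left(G,o \right)} = -2$
$W{\left(d,q \right)} = q + 2 d$
$f{\left(Q,J \right)} = -2 + J^{2} \left(4 + Q\right)$ ($f{\left(Q,J \right)} = -2 + \left(Q + 4\right) J J = -2 + \left(4 + Q\right) J J = -2 + J \left(4 + Q\right) J = -2 + J^{2} \left(4 + Q\right)$)
$W{\left(-5,l{\left(-2 \right)} \right)} + f{\left(-10,10 \right)} = \left(0 + 2 \left(-5\right)\right) - \left(2 + 600\right) = \left(0 - 10\right) - 602 = -10 - 602 = -612$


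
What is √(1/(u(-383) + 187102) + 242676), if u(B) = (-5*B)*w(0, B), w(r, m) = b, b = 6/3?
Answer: √2211690131637189/95466 ≈ 492.62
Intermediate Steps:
b = 2 (b = 6*(⅓) = 2)
w(r, m) = 2
u(B) = -10*B (u(B) = -5*B*2 = -10*B)
√(1/(u(-383) + 187102) + 242676) = √(1/(-10*(-383) + 187102) + 242676) = √(1/(3830 + 187102) + 242676) = √(1/190932 + 242676) = √(46334614033/190932) = √2211690131637189/95466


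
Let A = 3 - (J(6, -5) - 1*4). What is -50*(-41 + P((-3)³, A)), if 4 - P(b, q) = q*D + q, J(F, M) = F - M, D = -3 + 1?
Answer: 2050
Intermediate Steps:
D = -2
A = -4 (A = 3 - ((6 - 1*(-5)) - 1*4) = 3 - ((6 + 5) - 4) = 3 - (11 - 4) = 3 - 1*7 = 3 - 7 = -4)
P(b, q) = 4 + q (P(b, q) = 4 - (q*(-2) + q) = 4 - (-2*q + q) = 4 - (-1)*q = 4 + q)
-50*(-41 + P((-3)³, A)) = -50*(-41 + (4 - 4)) = -50*(-41 + 0) = -50*(-41) = 2050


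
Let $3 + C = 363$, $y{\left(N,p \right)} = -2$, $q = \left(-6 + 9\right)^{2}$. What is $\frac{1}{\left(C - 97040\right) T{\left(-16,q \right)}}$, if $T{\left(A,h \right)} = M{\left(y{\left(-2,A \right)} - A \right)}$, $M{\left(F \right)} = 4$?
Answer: $- \frac{1}{386720} \approx -2.5858 \cdot 10^{-6}$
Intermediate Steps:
$q = 9$ ($q = 3^{2} = 9$)
$C = 360$ ($C = -3 + 363 = 360$)
$T{\left(A,h \right)} = 4$
$\frac{1}{\left(C - 97040\right) T{\left(-16,q \right)}} = \frac{1}{\left(360 - 97040\right) 4} = \frac{1}{-96680} \cdot \frac{1}{4} = \left(- \frac{1}{96680}\right) \frac{1}{4} = - \frac{1}{386720}$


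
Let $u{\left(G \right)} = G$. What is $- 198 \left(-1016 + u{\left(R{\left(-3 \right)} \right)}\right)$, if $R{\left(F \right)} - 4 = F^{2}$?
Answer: $198594$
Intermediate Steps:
$R{\left(F \right)} = 4 + F^{2}$
$- 198 \left(-1016 + u{\left(R{\left(-3 \right)} \right)}\right) = - 198 \left(-1016 + \left(4 + \left(-3\right)^{2}\right)\right) = - 198 \left(-1016 + \left(4 + 9\right)\right) = - 198 \left(-1016 + 13\right) = \left(-198\right) \left(-1003\right) = 198594$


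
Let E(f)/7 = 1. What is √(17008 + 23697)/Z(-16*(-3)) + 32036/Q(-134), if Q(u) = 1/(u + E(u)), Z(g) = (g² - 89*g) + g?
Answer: -4068572 - √40705/1920 ≈ -4.0686e+6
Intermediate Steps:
E(f) = 7 (E(f) = 7*1 = 7)
Z(g) = g² - 88*g
Q(u) = 1/(7 + u) (Q(u) = 1/(u + 7) = 1/(7 + u))
√(17008 + 23697)/Z(-16*(-3)) + 32036/Q(-134) = √(17008 + 23697)/(((-16*(-3))*(-88 - 16*(-3)))) + 32036/(1/(7 - 134)) = √40705/((48*(-88 + 48))) + 32036/(1/(-127)) = √40705/((48*(-40))) + 32036/(-1/127) = √40705/(-1920) + 32036*(-127) = √40705*(-1/1920) - 4068572 = -√40705/1920 - 4068572 = -4068572 - √40705/1920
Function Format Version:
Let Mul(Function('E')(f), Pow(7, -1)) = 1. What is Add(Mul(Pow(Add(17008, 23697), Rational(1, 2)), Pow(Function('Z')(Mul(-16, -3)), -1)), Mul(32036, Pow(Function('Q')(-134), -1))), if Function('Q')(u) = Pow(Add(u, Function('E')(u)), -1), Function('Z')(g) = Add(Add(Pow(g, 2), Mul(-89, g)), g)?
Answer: Add(-4068572, Mul(Rational(-1, 1920), Pow(40705, Rational(1, 2)))) ≈ -4.0686e+6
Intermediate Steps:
Function('E')(f) = 7 (Function('E')(f) = Mul(7, 1) = 7)
Function('Z')(g) = Add(Pow(g, 2), Mul(-88, g))
Function('Q')(u) = Pow(Add(7, u), -1) (Function('Q')(u) = Pow(Add(u, 7), -1) = Pow(Add(7, u), -1))
Add(Mul(Pow(Add(17008, 23697), Rational(1, 2)), Pow(Function('Z')(Mul(-16, -3)), -1)), Mul(32036, Pow(Function('Q')(-134), -1))) = Add(Mul(Pow(Add(17008, 23697), Rational(1, 2)), Pow(Mul(Mul(-16, -3), Add(-88, Mul(-16, -3))), -1)), Mul(32036, Pow(Pow(Add(7, -134), -1), -1))) = Add(Mul(Pow(40705, Rational(1, 2)), Pow(Mul(48, Add(-88, 48)), -1)), Mul(32036, Pow(Pow(-127, -1), -1))) = Add(Mul(Pow(40705, Rational(1, 2)), Pow(Mul(48, -40), -1)), Mul(32036, Pow(Rational(-1, 127), -1))) = Add(Mul(Pow(40705, Rational(1, 2)), Pow(-1920, -1)), Mul(32036, -127)) = Add(Mul(Pow(40705, Rational(1, 2)), Rational(-1, 1920)), -4068572) = Add(Mul(Rational(-1, 1920), Pow(40705, Rational(1, 2))), -4068572) = Add(-4068572, Mul(Rational(-1, 1920), Pow(40705, Rational(1, 2))))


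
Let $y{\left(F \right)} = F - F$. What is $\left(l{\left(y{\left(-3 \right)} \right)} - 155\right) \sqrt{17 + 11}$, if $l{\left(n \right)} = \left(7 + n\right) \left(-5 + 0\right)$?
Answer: $- 380 \sqrt{7} \approx -1005.4$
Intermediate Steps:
$y{\left(F \right)} = 0$
$l{\left(n \right)} = -35 - 5 n$ ($l{\left(n \right)} = \left(7 + n\right) \left(-5\right) = -35 - 5 n$)
$\left(l{\left(y{\left(-3 \right)} \right)} - 155\right) \sqrt{17 + 11} = \left(\left(-35 - 0\right) - 155\right) \sqrt{17 + 11} = \left(\left(-35 + 0\right) - 155\right) \sqrt{28} = \left(-35 - 155\right) 2 \sqrt{7} = - 190 \cdot 2 \sqrt{7} = - 380 \sqrt{7}$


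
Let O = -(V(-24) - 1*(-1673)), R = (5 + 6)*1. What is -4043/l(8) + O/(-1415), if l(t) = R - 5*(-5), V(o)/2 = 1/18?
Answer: -628957/5660 ≈ -111.12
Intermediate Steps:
V(o) = 1/9 (V(o) = 2/18 = 2*(1/18) = 1/9)
R = 11 (R = 11*1 = 11)
l(t) = 36 (l(t) = 11 - 5*(-5) = 11 + 25 = 36)
O = -15058/9 (O = -(1/9 - 1*(-1673)) = -(1/9 + 1673) = -1*15058/9 = -15058/9 ≈ -1673.1)
-4043/l(8) + O/(-1415) = -4043/36 - 15058/9/(-1415) = -4043*1/36 - 15058/9*(-1/1415) = -4043/36 + 15058/12735 = -628957/5660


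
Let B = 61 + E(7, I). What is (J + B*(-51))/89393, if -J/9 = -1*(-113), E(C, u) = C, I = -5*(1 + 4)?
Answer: -4485/89393 ≈ -0.050172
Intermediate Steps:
I = -25 (I = -5*5 = -25)
J = -1017 (J = -(-9)*(-113) = -9*113 = -1017)
B = 68 (B = 61 + 7 = 68)
(J + B*(-51))/89393 = (-1017 + 68*(-51))/89393 = (-1017 - 3468)*(1/89393) = -4485*1/89393 = -4485/89393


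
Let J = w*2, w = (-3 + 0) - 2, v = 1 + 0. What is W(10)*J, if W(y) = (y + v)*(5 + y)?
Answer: -1650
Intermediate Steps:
v = 1
W(y) = (1 + y)*(5 + y) (W(y) = (y + 1)*(5 + y) = (1 + y)*(5 + y))
w = -5 (w = -3 - 2 = -5)
J = -10 (J = -5*2 = -10)
W(10)*J = (5 + 10² + 6*10)*(-10) = (5 + 100 + 60)*(-10) = 165*(-10) = -1650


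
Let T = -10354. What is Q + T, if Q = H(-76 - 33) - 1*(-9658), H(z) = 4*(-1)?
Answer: -700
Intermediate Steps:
H(z) = -4
Q = 9654 (Q = -4 - 1*(-9658) = -4 + 9658 = 9654)
Q + T = 9654 - 10354 = -700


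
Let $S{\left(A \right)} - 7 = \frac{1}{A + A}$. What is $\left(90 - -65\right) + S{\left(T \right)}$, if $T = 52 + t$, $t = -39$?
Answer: $\frac{4213}{26} \approx 162.04$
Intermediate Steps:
$T = 13$ ($T = 52 - 39 = 13$)
$S{\left(A \right)} = 7 + \frac{1}{2 A}$ ($S{\left(A \right)} = 7 + \frac{1}{A + A} = 7 + \frac{1}{2 A}$)
$\left(90 - -65\right) + S{\left(T \right)} = \left(90 - -65\right) + \left(7 + \frac{1}{2 \cdot 13}\right) = \left(90 + 65\right) + \left(7 + \frac{1}{2} \cdot \frac{1}{13}\right) = 155 + \left(7 + \frac{1}{26}\right) = 155 + \frac{183}{26} = \frac{4213}{26}$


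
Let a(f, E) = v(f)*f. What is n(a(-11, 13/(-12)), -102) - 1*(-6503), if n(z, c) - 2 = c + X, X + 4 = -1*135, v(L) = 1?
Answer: 6264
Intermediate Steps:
a(f, E) = f (a(f, E) = 1*f = f)
X = -139 (X = -4 - 1*135 = -4 - 135 = -139)
n(z, c) = -137 + c (n(z, c) = 2 + (c - 139) = 2 + (-139 + c) = -137 + c)
n(a(-11, 13/(-12)), -102) - 1*(-6503) = (-137 - 102) - 1*(-6503) = -239 + 6503 = 6264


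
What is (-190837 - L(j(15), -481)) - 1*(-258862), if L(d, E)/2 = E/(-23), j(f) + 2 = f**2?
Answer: 1563613/23 ≈ 67983.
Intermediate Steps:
j(f) = -2 + f**2
L(d, E) = -2*E/23 (L(d, E) = 2*(E/(-23)) = 2*(E*(-1/23)) = 2*(-E/23) = -2*E/23)
(-190837 - L(j(15), -481)) - 1*(-258862) = (-190837 - (-2)*(-481)/23) - 1*(-258862) = (-190837 - 1*962/23) + 258862 = (-190837 - 962/23) + 258862 = -4390213/23 + 258862 = 1563613/23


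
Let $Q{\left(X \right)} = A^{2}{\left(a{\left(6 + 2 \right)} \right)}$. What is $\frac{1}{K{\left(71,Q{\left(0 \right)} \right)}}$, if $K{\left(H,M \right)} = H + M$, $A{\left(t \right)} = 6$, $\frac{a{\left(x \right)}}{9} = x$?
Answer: $\frac{1}{107} \approx 0.0093458$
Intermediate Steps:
$a{\left(x \right)} = 9 x$
$Q{\left(X \right)} = 36$ ($Q{\left(X \right)} = 6^{2} = 36$)
$\frac{1}{K{\left(71,Q{\left(0 \right)} \right)}} = \frac{1}{71 + 36} = \frac{1}{107}$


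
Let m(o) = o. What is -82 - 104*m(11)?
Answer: -1226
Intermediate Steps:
-82 - 104*m(11) = -82 - 104*11 = -82 - 1144 = -1226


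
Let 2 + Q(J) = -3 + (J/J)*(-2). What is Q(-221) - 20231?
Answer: -20238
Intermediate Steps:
Q(J) = -7 (Q(J) = -2 + (-3 + (J/J)*(-2)) = -2 + (-3 + 1*(-2)) = -2 + (-3 - 2) = -2 - 5 = -7)
Q(-221) - 20231 = -7 - 20231 = -20238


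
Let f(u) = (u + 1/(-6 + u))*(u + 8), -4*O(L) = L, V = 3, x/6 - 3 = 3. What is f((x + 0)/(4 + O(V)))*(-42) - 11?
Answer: -16812777/1859 ≈ -9044.0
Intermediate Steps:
x = 36 (x = 18 + 6*3 = 18 + 18 = 36)
O(L) = -L/4
f(u) = (8 + u)*(u + 1/(-6 + u)) (f(u) = (u + 1/(-6 + u))*(8 + u) = (8 + u)*(u + 1/(-6 + u)))
f((x + 0)/(4 + O(V)))*(-42) - 11 = ((8 + ((36 + 0)/(4 - ¼*3))³ - 47*(36 + 0)/(4 - ¼*3) + 2*((36 + 0)/(4 - ¼*3))²)/(-6 + (36 + 0)/(4 - ¼*3)))*(-42) - 11 = ((8 + (36/(4 - ¾))³ - 1692/(4 - ¾) + 2*(36/(4 - ¾))²)/(-6 + 36/(4 - ¾)))*(-42) - 11 = ((8 + (36/(13/4))³ - 1692/13/4 + 2*(36/(13/4))²)/(-6 + 36/(13/4)))*(-42) - 11 = ((8 + (36*(4/13))³ - 1692*4/13 + 2*(36*(4/13))²)/(-6 + 36*(4/13)))*(-42) - 11 = ((8 + (144/13)³ - 47*144/13 + 2*(144/13)²)/(-6 + 144/13))*(-42) - 11 = ((8 + 2985984/2197 - 6768/13 + 2*(20736/169))/(66/13))*(-42) - 11 = (13*(8 + 2985984/2197 - 6768/13 + 41472/169)/66)*(-42) - 11 = ((13/66)*(2398904/2197))*(-42) - 11 = (1199452/5577)*(-42) - 11 = -16792328/1859 - 11 = -16812777/1859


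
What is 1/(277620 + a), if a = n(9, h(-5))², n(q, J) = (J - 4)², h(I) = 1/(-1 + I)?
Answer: 1296/360186145 ≈ 3.5981e-6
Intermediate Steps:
n(q, J) = (-4 + J)²
a = 390625/1296 (a = ((-4 + 1/(-1 - 5))²)² = ((-4 + 1/(-6))²)² = ((-4 - ⅙)²)² = ((-25/6)²)² = (625/36)² = 390625/1296 ≈ 301.41)
1/(277620 + a) = 1/(277620 + 390625/1296) = 1/(360186145/1296) = 1296/360186145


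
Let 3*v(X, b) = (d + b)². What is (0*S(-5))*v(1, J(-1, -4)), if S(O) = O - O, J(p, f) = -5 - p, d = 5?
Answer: 0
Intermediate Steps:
v(X, b) = (5 + b)²/3
S(O) = 0
(0*S(-5))*v(1, J(-1, -4)) = (0*0)*((5 + (-5 - 1*(-1)))²/3) = 0*((5 + (-5 + 1))²/3) = 0*((5 - 4)²/3) = 0*((⅓)*1²) = 0*((⅓)*1) = 0*(⅓) = 0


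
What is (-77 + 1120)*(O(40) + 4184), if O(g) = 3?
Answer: 4367041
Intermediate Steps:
(-77 + 1120)*(O(40) + 4184) = (-77 + 1120)*(3 + 4184) = 1043*4187 = 4367041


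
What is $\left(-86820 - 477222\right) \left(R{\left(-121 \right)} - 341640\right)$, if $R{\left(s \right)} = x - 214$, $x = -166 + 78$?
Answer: $192869649564$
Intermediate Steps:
$x = -88$
$R{\left(s \right)} = -302$ ($R{\left(s \right)} = -88 - 214 = -302$)
$\left(-86820 - 477222\right) \left(R{\left(-121 \right)} - 341640\right) = \left(-86820 - 477222\right) \left(-302 - 341640\right) = \left(-564042\right) \left(-341942\right) = 192869649564$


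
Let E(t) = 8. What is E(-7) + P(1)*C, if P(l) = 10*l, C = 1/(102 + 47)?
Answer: 1202/149 ≈ 8.0671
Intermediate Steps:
C = 1/149 ≈ 0.0067114
E(-7) + P(1)*C = 8 + (10*1)*(1/149) = 8 + 10*(1/149) = 8 + 10/149 = 1202/149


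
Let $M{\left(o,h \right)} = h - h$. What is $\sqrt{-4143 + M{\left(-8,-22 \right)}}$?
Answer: $i \sqrt{4143} \approx 64.366 i$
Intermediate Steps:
$M{\left(o,h \right)} = 0$
$\sqrt{-4143 + M{\left(-8,-22 \right)}} = \sqrt{-4143 + 0} = \sqrt{-4143} = i \sqrt{4143}$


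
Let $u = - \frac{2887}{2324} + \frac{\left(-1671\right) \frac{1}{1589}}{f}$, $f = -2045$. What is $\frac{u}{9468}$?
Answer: $- \frac{1339633933}{10214416028880} \approx -0.00013115$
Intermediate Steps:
$u = - \frac{1339633933}{1078835660}$ ($u = - \frac{2887}{2324} + \frac{\left(-1671\right) \frac{1}{1589}}{-2045} = \left(-2887\right) \frac{1}{2324} + \left(-1671\right) \frac{1}{1589} \left(- \frac{1}{2045}\right) = - \frac{2887}{2324} - - \frac{1671}{3249505} = - \frac{2887}{2324} + \frac{1671}{3249505} = - \frac{1339633933}{1078835660} \approx -1.2417$)
$\frac{u}{9468} = - \frac{1339633933}{1078835660 \cdot 9468} = \left(- \frac{1339633933}{1078835660}\right) \frac{1}{9468} = - \frac{1339633933}{10214416028880}$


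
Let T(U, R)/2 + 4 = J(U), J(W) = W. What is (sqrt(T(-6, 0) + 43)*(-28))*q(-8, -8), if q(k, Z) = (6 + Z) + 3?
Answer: -28*sqrt(23) ≈ -134.28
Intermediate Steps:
T(U, R) = -8 + 2*U
q(k, Z) = 9 + Z
(sqrt(T(-6, 0) + 43)*(-28))*q(-8, -8) = (sqrt((-8 + 2*(-6)) + 43)*(-28))*(9 - 8) = (sqrt((-8 - 12) + 43)*(-28))*1 = (sqrt(-20 + 43)*(-28))*1 = (sqrt(23)*(-28))*1 = -28*sqrt(23)*1 = -28*sqrt(23)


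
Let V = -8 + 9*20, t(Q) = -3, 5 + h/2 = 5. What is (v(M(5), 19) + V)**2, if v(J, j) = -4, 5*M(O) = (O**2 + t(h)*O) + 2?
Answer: 28224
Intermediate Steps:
h = 0 (h = -10 + 2*5 = -10 + 10 = 0)
M(O) = 2/5 - 3*O/5 + O**2/5 (M(O) = ((O**2 - 3*O) + 2)/5 = (2 + O**2 - 3*O)/5 = 2/5 - 3*O/5 + O**2/5)
V = 172 (V = -8 + 180 = 172)
(v(M(5), 19) + V)**2 = (-4 + 172)**2 = 168**2 = 28224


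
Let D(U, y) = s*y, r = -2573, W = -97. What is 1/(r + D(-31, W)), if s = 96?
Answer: -1/11885 ≈ -8.4140e-5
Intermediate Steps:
D(U, y) = 96*y
1/(r + D(-31, W)) = 1/(-2573 + 96*(-97)) = 1/(-2573 - 9312) = 1/(-11885) = -1/11885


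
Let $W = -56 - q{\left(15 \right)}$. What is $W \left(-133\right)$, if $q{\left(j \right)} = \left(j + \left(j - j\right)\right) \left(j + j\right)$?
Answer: $67298$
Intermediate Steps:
$q{\left(j \right)} = 2 j^{2}$ ($q{\left(j \right)} = \left(j + 0\right) 2 j = j 2 j = 2 j^{2}$)
$W = -506$ ($W = -56 - 2 \cdot 15^{2} = -56 - 2 \cdot 225 = -56 - 450 = -506$)
$W \left(-133\right) = \left(-506\right) \left(-133\right) = 67298$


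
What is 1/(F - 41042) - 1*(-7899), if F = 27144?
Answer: 109780301/13898 ≈ 7899.0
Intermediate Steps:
1/(F - 41042) - 1*(-7899) = 1/(27144 - 41042) - 1*(-7899) = 1/(-13898) + 7899 = -1/13898 + 7899 = 109780301/13898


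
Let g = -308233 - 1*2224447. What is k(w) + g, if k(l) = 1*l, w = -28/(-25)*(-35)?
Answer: -12663596/5 ≈ -2.5327e+6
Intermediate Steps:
w = -196/5 (w = -28*(-1/25)*(-35) = (28/25)*(-35) = -196/5 ≈ -39.200)
k(l) = l
g = -2532680 (g = -308233 - 2224447 = -2532680)
k(w) + g = -196/5 - 2532680 = -12663596/5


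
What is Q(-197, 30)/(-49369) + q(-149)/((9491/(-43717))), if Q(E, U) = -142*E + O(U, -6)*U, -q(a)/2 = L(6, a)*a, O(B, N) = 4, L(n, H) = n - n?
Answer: -28094/49369 ≈ -0.56906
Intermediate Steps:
L(n, H) = 0
q(a) = 0 (q(a) = -0*a = -2*0 = 0)
Q(E, U) = -142*E + 4*U
Q(-197, 30)/(-49369) + q(-149)/((9491/(-43717))) = (-142*(-197) + 4*30)/(-49369) + 0/((9491/(-43717))) = (27974 + 120)*(-1/49369) + 0/((9491*(-1/43717))) = 28094*(-1/49369) + 0/(-9491/43717) = -28094/49369 + 0*(-43717/9491) = -28094/49369 + 0 = -28094/49369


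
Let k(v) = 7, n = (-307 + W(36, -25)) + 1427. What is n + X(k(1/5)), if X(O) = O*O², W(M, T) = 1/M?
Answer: 52669/36 ≈ 1463.0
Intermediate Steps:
n = 40321/36 (n = (-307 + 1/36) + 1427 = -11051/36 + 1427 = 40321/36 ≈ 1120.0)
X(O) = O³
n + X(k(1/5)) = 40321/36 + 7³ = 40321/36 + 343 = 52669/36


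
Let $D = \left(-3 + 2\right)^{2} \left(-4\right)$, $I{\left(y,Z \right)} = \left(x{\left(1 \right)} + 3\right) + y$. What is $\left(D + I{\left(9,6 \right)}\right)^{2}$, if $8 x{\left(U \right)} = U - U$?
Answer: $64$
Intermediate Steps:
$x{\left(U \right)} = 0$ ($x{\left(U \right)} = \frac{U - U}{8} = \frac{1}{8} \cdot 0 = 0$)
$I{\left(y,Z \right)} = 3 + y$ ($I{\left(y,Z \right)} = \left(0 + 3\right) + y = 3 + y$)
$D = -4$ ($D = \left(-1\right)^{2} \left(-4\right) = 1 \left(-4\right) = -4$)
$\left(D + I{\left(9,6 \right)}\right)^{2} = \left(-4 + \left(3 + 9\right)\right)^{2} = \left(-4 + 12\right)^{2} = 8^{2} = 64$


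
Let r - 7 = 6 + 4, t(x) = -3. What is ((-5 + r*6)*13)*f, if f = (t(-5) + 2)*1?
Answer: -1261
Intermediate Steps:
r = 17 (r = 7 + (6 + 4) = 7 + 10 = 17)
f = -1 (f = (-3 + 2)*1 = -1*1 = -1)
((-5 + r*6)*13)*f = ((-5 + 17*6)*13)*(-1) = ((-5 + 102)*13)*(-1) = (97*13)*(-1) = 1261*(-1) = -1261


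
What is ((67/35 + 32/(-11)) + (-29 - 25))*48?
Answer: -1016304/385 ≈ -2639.8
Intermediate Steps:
((67/35 + 32/(-11)) + (-29 - 25))*48 = ((67*(1/35) + 32*(-1/11)) - 54)*48 = ((67/35 - 32/11) - 54)*48 = (-383/385 - 54)*48 = -21173/385*48 = -1016304/385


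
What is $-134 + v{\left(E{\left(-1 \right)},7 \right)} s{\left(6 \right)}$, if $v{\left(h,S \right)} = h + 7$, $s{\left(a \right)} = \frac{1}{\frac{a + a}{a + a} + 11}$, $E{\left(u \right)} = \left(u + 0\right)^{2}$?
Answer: $- \frac{400}{3} \approx -133.33$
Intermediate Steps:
$E{\left(u \right)} = u^{2}$
$s{\left(a \right)} = \frac{1}{12}$ ($s{\left(a \right)} = \frac{1}{\frac{2 a}{2 a} + 11} = \frac{1}{2 a \frac{1}{2 a} + 11} = \frac{1}{1 + 11} = \frac{1}{12}$)
$v{\left(h,S \right)} = 7 + h$
$-134 + v{\left(E{\left(-1 \right)},7 \right)} s{\left(6 \right)} = -134 + \left(7 + \left(-1\right)^{2}\right) \frac{1}{12} = -134 + \left(7 + 1\right) \frac{1}{12} = -134 + 8 \cdot \frac{1}{12} = -134 + \frac{2}{3} = - \frac{400}{3}$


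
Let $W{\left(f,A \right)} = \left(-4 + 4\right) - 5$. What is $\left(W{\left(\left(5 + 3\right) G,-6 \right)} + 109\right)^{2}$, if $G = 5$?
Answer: $10816$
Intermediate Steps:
$W{\left(f,A \right)} = -5$ ($W{\left(f,A \right)} = 0 - 5 = -5$)
$\left(W{\left(\left(5 + 3\right) G,-6 \right)} + 109\right)^{2} = \left(-5 + 109\right)^{2} = 104^{2} = 10816$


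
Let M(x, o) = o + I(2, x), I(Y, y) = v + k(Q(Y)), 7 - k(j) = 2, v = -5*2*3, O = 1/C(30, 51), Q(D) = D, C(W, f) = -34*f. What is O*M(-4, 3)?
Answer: 11/867 ≈ 0.012687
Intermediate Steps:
O = -1/1734 (O = 1/(-34*51) = 1/(-1734) = -1/1734 ≈ -0.00057670)
v = -30 (v = -10*3 = -30)
k(j) = 5 (k(j) = 7 - 1*2 = 7 - 2 = 5)
I(Y, y) = -25 (I(Y, y) = -30 + 5 = -25)
M(x, o) = -25 + o (M(x, o) = o - 25 = -25 + o)
O*M(-4, 3) = -(-25 + 3)/1734 = -1/1734*(-22) = 11/867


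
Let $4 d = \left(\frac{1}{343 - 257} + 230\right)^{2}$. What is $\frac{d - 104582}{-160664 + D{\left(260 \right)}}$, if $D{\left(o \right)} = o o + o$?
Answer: $\frac{2702665927}{2745513536} \approx 0.98439$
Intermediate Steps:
$d = \frac{391287961}{29584}$ ($d = \frac{\left(\frac{1}{343 - 257} + 230\right)^{2}}{4} = \frac{\left(\frac{1}{86} + 230\right)^{2}}{4} = \frac{\left(\frac{19781}{86}\right)^{2}}{4} = \frac{1}{4} \cdot \frac{391287961}{7396} = \frac{391287961}{29584} \approx 13226.0$)
$D{\left(o \right)} = o + o^{2}$ ($D{\left(o \right)} = o^{2} + o = o + o^{2}$)
$\frac{d - 104582}{-160664 + D{\left(260 \right)}} = \frac{\frac{391287961}{29584} - 104582}{-160664 + 260 \left(1 + 260\right)} = - \frac{2702665927}{29584 \left(-160664 + 260 \cdot 261\right)} = - \frac{2702665927}{29584 \left(-160664 + 67860\right)} = - \frac{2702665927}{29584 \left(-92804\right)} = \left(- \frac{2702665927}{29584}\right) \left(- \frac{1}{92804}\right) = \frac{2702665927}{2745513536}$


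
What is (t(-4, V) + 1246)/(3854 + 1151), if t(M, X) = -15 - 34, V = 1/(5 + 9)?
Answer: 171/715 ≈ 0.23916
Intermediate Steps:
V = 1/14 ≈ 0.071429
t(M, X) = -49
(t(-4, V) + 1246)/(3854 + 1151) = (-49 + 1246)/(3854 + 1151) = 1197/5005 = 1197*(1/5005) = 171/715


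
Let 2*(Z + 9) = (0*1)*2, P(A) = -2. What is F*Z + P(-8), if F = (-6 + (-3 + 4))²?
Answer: -227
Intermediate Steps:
F = 25 (F = (-6 + 1)² = (-5)² = 25)
Z = -9 (Z = -9 + ((0*1)*2)/2 = -9 + (0*2)/2 = -9 + (½)*0 = -9 + 0 = -9)
F*Z + P(-8) = 25*(-9) - 2 = -225 - 2 = -227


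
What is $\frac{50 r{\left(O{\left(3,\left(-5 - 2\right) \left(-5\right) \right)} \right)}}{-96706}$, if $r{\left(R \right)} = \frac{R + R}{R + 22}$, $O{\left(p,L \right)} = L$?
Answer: $- \frac{1750}{2756121} \approx -0.00063495$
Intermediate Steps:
$r{\left(R \right)} = \frac{2 R}{22 + R}$
$\frac{50 r{\left(O{\left(3,\left(-5 - 2\right) \left(-5\right) \right)} \right)}}{-96706} = \frac{50 \frac{2 \left(-5 - 2\right) \left(-5\right)}{22 + \left(-5 - 2\right) \left(-5\right)}}{-96706} = 50 \frac{2 \left(\left(-7\right) \left(-5\right)\right)}{22 - -35} \left(- \frac{1}{96706}\right) = 50 \cdot 2 \cdot 35 \frac{1}{22 + 35} \left(- \frac{1}{96706}\right) = 50 \cdot 2 \cdot 35 \cdot \frac{1}{57} \left(- \frac{1}{96706}\right) = 50 \cdot \frac{70}{57} \left(- \frac{1}{96706}\right) = \frac{3500}{57} \left(- \frac{1}{96706}\right) = - \frac{1750}{2756121}$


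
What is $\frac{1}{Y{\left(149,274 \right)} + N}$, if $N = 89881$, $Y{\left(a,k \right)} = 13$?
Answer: $\frac{1}{89894} \approx 1.1124 \cdot 10^{-5}$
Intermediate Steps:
$\frac{1}{Y{\left(149,274 \right)} + N} = \frac{1}{13 + 89881} = \frac{1}{89894}$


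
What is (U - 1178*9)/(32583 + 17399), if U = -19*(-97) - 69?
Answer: -4414/24991 ≈ -0.17662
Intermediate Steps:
U = 1774 (U = 1843 - 69 = 1774)
(U - 1178*9)/(32583 + 17399) = (1774 - 1178*9)/(32583 + 17399) = (1774 - 10602)/49982 = -8828*1/49982 = -4414/24991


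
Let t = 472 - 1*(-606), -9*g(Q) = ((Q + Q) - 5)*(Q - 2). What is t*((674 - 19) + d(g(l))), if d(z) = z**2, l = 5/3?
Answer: 4632683440/6561 ≈ 7.0609e+5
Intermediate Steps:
l = 5/3 (l = 5*(1/3) = 5/3 ≈ 1.6667)
g(Q) = -(-5 + 2*Q)*(-2 + Q)/9 (g(Q) = -((Q + Q) - 5)*(Q - 2)/9 = -(2*Q - 5)*(-2 + Q)/9 = -(-5 + 2*Q)*(-2 + Q)/9)
t = 1078 (t = 472 + 606 = 1078)
t*((674 - 19) + d(g(l))) = 1078*((674 - 19) + (-10/9 + 5/3 - 2*(5/3)**2/9)**2) = 1078*(655 + (-10/9 + 5/3 - 2/9*25/9)**2) = 1078*(655 + (-10/9 + 5/3 - 50/81)**2) = 1078*(655 + (-5/81)**2) = 1078*(655 + 25/6561) = 1078*(4297480/6561) = 4632683440/6561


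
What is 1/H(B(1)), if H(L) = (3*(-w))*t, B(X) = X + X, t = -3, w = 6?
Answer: 1/54 ≈ 0.018519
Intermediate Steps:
B(X) = 2*X
H(L) = 54 (H(L) = (3*(-1*6))*(-3) = (3*(-6))*(-3) = -18*(-3) = 54)
1/H(B(1)) = 1/54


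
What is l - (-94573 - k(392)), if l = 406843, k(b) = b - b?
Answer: 501416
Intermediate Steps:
k(b) = 0
l - (-94573 - k(392)) = 406843 - (-94573 - 1*0) = 406843 - (-94573 + 0) = 406843 - 1*(-94573) = 406843 + 94573 = 501416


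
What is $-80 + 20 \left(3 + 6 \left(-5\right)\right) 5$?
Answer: $-2780$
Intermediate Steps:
$-80 + 20 \left(3 + 6 \left(-5\right)\right) 5 = -80 + 20 \left(3 - 30\right) 5 = -80 + 20 \left(\left(-27\right) 5\right) = -80 + 20 \left(-135\right) = -80 - 2700 = -2780$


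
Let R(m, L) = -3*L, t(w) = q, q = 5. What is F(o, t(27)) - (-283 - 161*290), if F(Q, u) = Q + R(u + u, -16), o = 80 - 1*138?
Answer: 46963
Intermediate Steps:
t(w) = 5
o = -58 (o = 80 - 138 = -58)
F(Q, u) = 48 + Q (F(Q, u) = Q - 3*(-16) = Q + 48 = 48 + Q)
F(o, t(27)) - (-283 - 161*290) = (48 - 58) - (-283 - 161*290) = -10 - (-283 - 46690) = -10 - 1*(-46973) = -10 + 46973 = 46963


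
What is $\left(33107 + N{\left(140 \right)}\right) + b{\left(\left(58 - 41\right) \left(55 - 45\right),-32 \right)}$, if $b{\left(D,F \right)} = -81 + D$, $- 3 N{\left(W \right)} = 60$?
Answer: $33176$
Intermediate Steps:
$N{\left(W \right)} = -20$ ($N{\left(W \right)} = \left(- \frac{1}{3}\right) 60 = -20$)
$\left(33107 + N{\left(140 \right)}\right) + b{\left(\left(58 - 41\right) \left(55 - 45\right),-32 \right)} = \left(33107 - 20\right) - \left(81 - \left(58 - 41\right) \left(55 - 45\right)\right) = 33087 + \left(-81 + 17 \cdot 10\right) = 33087 + \left(-81 + 170\right) = 33087 + 89 = 33176$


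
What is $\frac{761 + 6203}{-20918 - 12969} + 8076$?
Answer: $\frac{273664448}{33887} \approx 8075.8$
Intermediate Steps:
$\frac{761 + 6203}{-20918 - 12969} + 8076 = \frac{6964}{-33887} + 8076 = 6964 \left(- \frac{1}{33887}\right) + 8076 = - \frac{6964}{33887} + 8076 = \frac{273664448}{33887}$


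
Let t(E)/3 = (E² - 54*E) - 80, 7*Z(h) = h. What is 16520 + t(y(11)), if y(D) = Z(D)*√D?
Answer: 801713/49 - 1782*√11/7 ≈ 15517.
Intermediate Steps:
Z(h) = h/7
y(D) = D^(3/2)/7 (y(D) = (D/7)*√D = D^(3/2)/7)
t(E) = -240 - 162*E + 3*E² (t(E) = 3*((E² - 54*E) - 80) = 3*(-80 + E² - 54*E) = -240 - 162*E + 3*E²)
16520 + t(y(11)) = 16520 + (-240 - 162*11^(3/2)/7 + 3*(11^(3/2)/7)²) = 16520 + (-240 - 162*11*√11/7 + 3*((11*√11)/7)²) = 16520 + (-240 - 1782*√11/7 + 3*(11*√11/7)²) = 16520 + (-240 - 1782*√11/7 + 3*(1331/49)) = 16520 + (-240 - 1782*√11/7 + 3993/49) = 16520 + (-7767/49 - 1782*√11/7) = 801713/49 - 1782*√11/7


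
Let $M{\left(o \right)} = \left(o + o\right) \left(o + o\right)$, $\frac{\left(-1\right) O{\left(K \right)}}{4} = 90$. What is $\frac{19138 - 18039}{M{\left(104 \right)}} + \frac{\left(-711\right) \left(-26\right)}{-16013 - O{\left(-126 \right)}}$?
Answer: $- \frac{782575657}{677211392} \approx -1.1556$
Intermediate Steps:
$O{\left(K \right)} = -360$ ($O{\left(K \right)} = \left(-4\right) 90 = -360$)
$M{\left(o \right)} = 4 o^{2}$ ($M{\left(o \right)} = 2 o 2 o = 4 o^{2}$)
$\frac{19138 - 18039}{M{\left(104 \right)}} + \frac{\left(-711\right) \left(-26\right)}{-16013 - O{\left(-126 \right)}} = \frac{19138 - 18039}{4 \cdot 104^{2}} + \frac{\left(-711\right) \left(-26\right)}{-16013 - -360} = \frac{1099}{4 \cdot 10816} + \frac{18486}{-16013 + 360} = \frac{1099}{43264} + \frac{18486}{-15653} = 1099 \cdot \frac{1}{43264} + 18486 \left(- \frac{1}{15653}\right) = \frac{1099}{43264} - \frac{18486}{15653} = - \frac{782575657}{677211392}$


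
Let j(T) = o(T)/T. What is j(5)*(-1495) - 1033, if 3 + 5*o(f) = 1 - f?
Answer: -3072/5 ≈ -614.40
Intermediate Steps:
o(f) = -⅖ - f/5 (o(f) = -⅗ + (1 - f)/5 = -⅗ + (⅕ - f/5) = -⅖ - f/5)
j(T) = (-⅖ - T/5)/T
j(5)*(-1495) - 1033 = ((⅕)*(-2 - 1*5)/5)*(-1495) - 1033 = ((⅕)*(⅕)*(-2 - 5))*(-1495) - 1033 = ((⅕)*(⅕)*(-7))*(-1495) - 1033 = -7/25*(-1495) - 1033 = 2093/5 - 1033 = -3072/5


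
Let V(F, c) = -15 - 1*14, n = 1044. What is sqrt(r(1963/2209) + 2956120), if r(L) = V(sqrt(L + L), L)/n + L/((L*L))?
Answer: sqrt(410076914310323)/11778 ≈ 1719.3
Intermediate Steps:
V(F, c) = -29 (V(F, c) = -15 - 14 = -29)
r(L) = -1/36 + 1/L (r(L) = -29/1044 + L/((L*L)) = -29*1/1044 + L/(L**2) = -1/36 + L/L**2 = -1/36 + 1/L)
sqrt(r(1963/2209) + 2956120) = sqrt((36 - 1963/2209)/(36*((1963/2209))) + 2956120) = sqrt((36 - 1963/2209)/(36*((1963*(1/2209)))) + 2956120) = sqrt((36 - 1*1963/2209)/(36*(1963/2209)) + 2956120) = sqrt((1/36)*(2209/1963)*(36 - 1963/2209) + 2956120) = sqrt((1/36)*(2209/1963)*(77561/2209) + 2956120) = sqrt(77561/70668 + 2956120) = sqrt(208903165721/70668) = sqrt(410076914310323)/11778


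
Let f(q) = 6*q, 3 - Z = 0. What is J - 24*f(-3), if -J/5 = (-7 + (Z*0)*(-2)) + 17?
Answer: 382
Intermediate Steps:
Z = 3 (Z = 3 - 1*0 = 3 + 0 = 3)
J = -50 (J = -5*((-7 + (3*0)*(-2)) + 17) = -5*((-7 + 0*(-2)) + 17) = -5*((-7 + 0) + 17) = -5*(-7 + 17) = -5*10 = -50)
J - 24*f(-3) = -50 - 144*(-3) = -50 - 24*(-18) = -50 + 432 = 382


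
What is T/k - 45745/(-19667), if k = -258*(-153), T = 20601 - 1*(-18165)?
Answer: 428024842/129389193 ≈ 3.3080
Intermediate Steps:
T = 38766 (T = 20601 + 18165 = 38766)
k = 39474
T/k - 45745/(-19667) = 38766/39474 - 45745/(-19667) = 38766*(1/39474) - 45745*(-1/19667) = 6461/6579 + 45745/19667 = 428024842/129389193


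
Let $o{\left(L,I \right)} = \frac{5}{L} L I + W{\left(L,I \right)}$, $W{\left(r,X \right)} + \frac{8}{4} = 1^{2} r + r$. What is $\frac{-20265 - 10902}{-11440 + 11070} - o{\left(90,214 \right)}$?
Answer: $- \frac{430593}{370} \approx -1163.8$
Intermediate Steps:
$W{\left(r,X \right)} = -2 + 2 r$ ($W{\left(r,X \right)} = -2 + \left(1^{2} r + r\right) = -2 + \left(1 r + r\right) = -2 + \left(r + r\right) = -2 + 2 r$)
$o{\left(L,I \right)} = -2 + 2 L + 5 I$ ($o{\left(L,I \right)} = \frac{5}{L} L I + \left(-2 + 2 L\right) = 5 I + \left(-2 + 2 L\right) = -2 + 2 L + 5 I$)
$\frac{-20265 - 10902}{-11440 + 11070} - o{\left(90,214 \right)} = \frac{-20265 - 10902}{-11440 + 11070} - \left(-2 + 2 \cdot 90 + 5 \cdot 214\right) = - \frac{31167}{-370} - \left(-2 + 180 + 1070\right) = \left(-31167\right) \left(- \frac{1}{370}\right) - 1248 = \frac{31167}{370} - 1248 = - \frac{430593}{370}$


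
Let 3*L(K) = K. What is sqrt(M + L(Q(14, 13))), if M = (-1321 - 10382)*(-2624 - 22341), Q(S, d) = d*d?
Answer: sqrt(2629489062)/3 ≈ 17093.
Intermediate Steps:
Q(S, d) = d**2
L(K) = K/3
M = 292165395 (M = -11703*(-24965) = 292165395)
sqrt(M + L(Q(14, 13))) = sqrt(292165395 + (1/3)*13**2) = sqrt(292165395 + (1/3)*169) = sqrt(292165395 + 169/3) = sqrt(876496354/3) = sqrt(2629489062)/3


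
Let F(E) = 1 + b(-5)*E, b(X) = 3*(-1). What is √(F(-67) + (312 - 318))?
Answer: 14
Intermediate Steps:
b(X) = -3
F(E) = 1 - 3*E
√(F(-67) + (312 - 318)) = √((1 - 3*(-67)) + (312 - 318)) = √((1 + 201) - 6) = √(202 - 6) = √196 = 14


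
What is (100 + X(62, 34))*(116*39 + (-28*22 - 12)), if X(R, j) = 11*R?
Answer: 3046672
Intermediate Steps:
(100 + X(62, 34))*(116*39 + (-28*22 - 12)) = (100 + 11*62)*(116*39 + (-28*22 - 12)) = (100 + 682)*(4524 + (-616 - 12)) = 782*(4524 - 628) = 782*3896 = 3046672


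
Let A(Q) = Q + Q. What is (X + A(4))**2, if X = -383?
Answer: 140625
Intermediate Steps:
A(Q) = 2*Q
(X + A(4))**2 = (-383 + 2*4)**2 = (-383 + 8)**2 = (-375)**2 = 140625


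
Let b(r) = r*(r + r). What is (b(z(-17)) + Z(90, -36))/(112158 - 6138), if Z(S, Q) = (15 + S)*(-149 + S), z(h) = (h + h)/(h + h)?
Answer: -6193/106020 ≈ -0.058414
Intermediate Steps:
z(h) = 1 (z(h) = (2*h)/((2*h)) = (2*h)*(1/(2*h)) = 1)
Z(S, Q) = (-149 + S)*(15 + S)
b(r) = 2*r² (b(r) = r*(2*r) = 2*r²)
(b(z(-17)) + Z(90, -36))/(112158 - 6138) = (2*1² + (-2235 + 90² - 134*90))/(112158 - 6138) = (2*1 + (-2235 + 8100 - 12060))/106020 = (2 - 6195)*(1/106020) = -6193*1/106020 = -6193/106020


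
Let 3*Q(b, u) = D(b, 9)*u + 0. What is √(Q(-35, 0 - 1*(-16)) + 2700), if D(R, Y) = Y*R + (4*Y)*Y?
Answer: 2*√687 ≈ 52.421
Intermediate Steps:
D(R, Y) = 4*Y² + R*Y (D(R, Y) = R*Y + 4*Y² = 4*Y² + R*Y)
Q(b, u) = u*(324 + 9*b)/3 (Q(b, u) = ((9*(b + 4*9))*u + 0)/3 = ((9*(b + 36))*u + 0)/3 = ((9*(36 + b))*u + 0)/3 = ((324 + 9*b)*u + 0)/3 = (u*(324 + 9*b) + 0)/3 = (u*(324 + 9*b))/3 = u*(324 + 9*b)/3)
√(Q(-35, 0 - 1*(-16)) + 2700) = √(3*(0 - 1*(-16))*(36 - 35) + 2700) = √(3*(0 + 16)*1 + 2700) = √(3*16*1 + 2700) = √(48 + 2700) = √2748 = 2*√687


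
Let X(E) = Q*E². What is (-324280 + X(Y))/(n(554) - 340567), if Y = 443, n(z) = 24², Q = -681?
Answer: 133969849/339991 ≈ 394.04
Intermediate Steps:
n(z) = 576
X(E) = -681*E²
(-324280 + X(Y))/(n(554) - 340567) = (-324280 - 681*443²)/(576 - 340567) = (-324280 - 681*196249)/(-339991) = (-324280 - 133645569)*(-1/339991) = -133969849*(-1/339991) = 133969849/339991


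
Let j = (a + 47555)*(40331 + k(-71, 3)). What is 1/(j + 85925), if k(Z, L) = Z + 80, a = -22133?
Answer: 1/1025609405 ≈ 9.7503e-10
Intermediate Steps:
k(Z, L) = 80 + Z
j = 1025523480 (j = (-22133 + 47555)*(40331 + (80 - 71)) = 25422*(40331 + 9) = 25422*40340 = 1025523480)
1/(j + 85925) = 1/(1025523480 + 85925) = 1/1025609405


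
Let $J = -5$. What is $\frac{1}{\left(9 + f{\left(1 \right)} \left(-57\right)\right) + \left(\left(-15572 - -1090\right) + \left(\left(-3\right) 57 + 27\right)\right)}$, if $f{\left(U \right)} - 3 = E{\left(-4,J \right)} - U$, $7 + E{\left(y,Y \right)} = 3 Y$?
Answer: $- \frac{1}{13477} \approx -7.42 \cdot 10^{-5}$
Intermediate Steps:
$E{\left(y,Y \right)} = -7 + 3 Y$
$f{\left(U \right)} = -19 - U$ ($f{\left(U \right)} = 3 - \left(22 + U\right) = -19 - U$)
$\frac{1}{\left(9 + f{\left(1 \right)} \left(-57\right)\right) + \left(\left(-15572 - -1090\right) + \left(\left(-3\right) 57 + 27\right)\right)} = \frac{1}{\left(9 + \left(-19 - 1\right) \left(-57\right)\right) + \left(\left(-15572 - -1090\right) + \left(\left(-3\right) 57 + 27\right)\right)} = \frac{1}{\left(9 + \left(-19 - 1\right) \left(-57\right)\right) + \left(\left(-15572 + \left(-5114 + 6204\right)\right) + \left(-171 + 27\right)\right)} = \frac{1}{\left(9 - -1140\right) + \left(\left(-15572 + 1090\right) - 144\right)} = \frac{1}{\left(9 + 1140\right) - 14626} = \frac{1}{1149 - 14626} = \frac{1}{-13477} = - \frac{1}{13477}$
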